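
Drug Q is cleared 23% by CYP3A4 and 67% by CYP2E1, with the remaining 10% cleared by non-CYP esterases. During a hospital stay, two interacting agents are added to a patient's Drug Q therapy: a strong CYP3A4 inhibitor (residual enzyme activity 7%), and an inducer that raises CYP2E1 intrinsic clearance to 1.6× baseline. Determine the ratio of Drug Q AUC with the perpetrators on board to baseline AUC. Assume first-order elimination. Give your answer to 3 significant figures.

The CYP3A4 pathway (23% of clearance) is reduced to 0.07× activity: 0.23 × 0.07 = 0.0161.
The CYP2E1 pathway (67% of clearance) is boosted to 1.6× activity: 0.67 × 1.6 = 1.072.
The remaining 10% of clearance is unaffected.
Relative clearance = 0.0161 + 1.072 + 0.1 = 1.1881.
Net AUC ratio = 1 / 1.1881 = 0.842.

0.842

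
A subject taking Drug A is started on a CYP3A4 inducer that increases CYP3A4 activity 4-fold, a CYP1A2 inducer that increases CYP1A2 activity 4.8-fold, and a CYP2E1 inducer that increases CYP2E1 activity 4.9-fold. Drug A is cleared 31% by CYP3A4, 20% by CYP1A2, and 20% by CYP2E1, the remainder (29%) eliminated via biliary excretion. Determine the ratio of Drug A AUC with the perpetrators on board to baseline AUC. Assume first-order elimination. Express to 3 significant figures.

The CYP3A4 pathway (31% of clearance) rises to 4× activity: 0.31 × 4 = 1.24.
The CYP1A2 pathway (20% of clearance) increases to 4.8× activity: 0.2 × 4.8 = 0.96.
The CYP2E1 pathway (20% of clearance) increases to 4.9× activity: 0.2 × 4.9 = 0.98.
Non-CYP routes (29%) are unchanged.
CL_new/CL_old = 1.24 + 0.96 + 0.98 + 0.29 = 3.47.
AUC ∝ 1/CL: fold-change = 1 / 3.47 = 0.288.

0.288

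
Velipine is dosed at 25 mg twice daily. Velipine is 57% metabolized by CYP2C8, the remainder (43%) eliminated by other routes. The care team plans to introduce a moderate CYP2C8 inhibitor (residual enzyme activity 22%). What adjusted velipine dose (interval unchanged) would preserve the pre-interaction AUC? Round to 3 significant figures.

The CYP2C8 pathway (57% of clearance) is reduced to 0.22× activity: 0.57 × 0.22 = 0.1254.
The remaining 43% of clearance is unaffected.
Relative clearance = 0.1254 + 0.43 = 0.5554.
Css,avg = (dose rate)/CL, so holding Css fixed requires dose ∝ CL: 25 × 0.5554 = 13.9 mg.

13.9 mg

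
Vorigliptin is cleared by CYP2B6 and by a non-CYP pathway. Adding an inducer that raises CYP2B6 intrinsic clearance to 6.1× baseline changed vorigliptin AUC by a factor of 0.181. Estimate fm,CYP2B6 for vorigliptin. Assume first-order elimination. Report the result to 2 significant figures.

0.89

Let fm be the CYP2B6 fraction. New clearance relative to baseline = fm × 6.1 + (1 − fm).
AUC ratio = 1 / (new CL fraction), so new CL fraction = 1 / 0.181 = 5.525.
fm × 6.1 + 1 − fm = 5.525  ⇒  fm × (6.1 − 1) = 4.525  ⇒  fm = 0.89.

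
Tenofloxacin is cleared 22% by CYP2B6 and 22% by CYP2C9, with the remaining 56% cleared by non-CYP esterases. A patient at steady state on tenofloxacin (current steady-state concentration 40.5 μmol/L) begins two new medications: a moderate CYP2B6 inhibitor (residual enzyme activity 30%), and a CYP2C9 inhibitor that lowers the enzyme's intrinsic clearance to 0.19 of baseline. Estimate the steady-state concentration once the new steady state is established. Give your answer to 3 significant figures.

CYP2B6: 0.22 × 0.3 = 0.066
CYP2C9: 0.22 × 0.19 = 0.0418
Other: 0.56 (unchanged)
New clearance relative to baseline: 0.066 + 0.0418 + 0.56 = 0.6678.
New steady-state concentration = 40.5 / 0.6678 = 60.6 μmol/L (concentration scales inversely with clearance).

60.6 μmol/L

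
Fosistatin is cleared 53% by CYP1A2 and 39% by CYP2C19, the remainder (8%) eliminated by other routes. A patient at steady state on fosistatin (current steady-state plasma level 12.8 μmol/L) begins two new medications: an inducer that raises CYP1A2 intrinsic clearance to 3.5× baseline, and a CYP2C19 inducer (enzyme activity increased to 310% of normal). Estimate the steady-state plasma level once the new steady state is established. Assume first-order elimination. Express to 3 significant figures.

The CYP1A2 pathway (53% of clearance) increases to 3.5× activity: 0.53 × 3.5 = 1.855.
The CYP2C19 pathway (39% of clearance) rises to 3.1× activity: 0.39 × 3.1 = 1.209.
Non-CYP routes (8%) are unchanged.
Relative clearance = 1.855 + 1.209 + 0.08 = 3.144.
Dividing the baseline by the relative clearance: 12.8 / 3.144 = 4.07 μmol/L.

4.07 μmol/L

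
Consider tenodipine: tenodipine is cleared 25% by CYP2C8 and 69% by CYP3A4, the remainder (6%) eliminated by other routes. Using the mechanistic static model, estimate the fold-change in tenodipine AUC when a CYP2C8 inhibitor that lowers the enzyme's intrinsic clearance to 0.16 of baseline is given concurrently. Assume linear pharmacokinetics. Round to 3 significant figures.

1.27

The CYP2C8 pathway (25% of clearance) drops to 0.16× activity: 0.25 × 0.16 = 0.04.
CYP3A4 (69%) and the residual 6% are unaffected.
Relative clearance = 0.04 + 0.69 + 0.06 = 0.79.
Since AUC ∝ 1/CL, the ratio is 1 / 0.79 = 1.27.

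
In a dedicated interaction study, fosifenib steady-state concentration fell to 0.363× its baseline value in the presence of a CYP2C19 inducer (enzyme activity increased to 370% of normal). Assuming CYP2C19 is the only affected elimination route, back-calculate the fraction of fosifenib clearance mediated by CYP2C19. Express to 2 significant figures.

0.65

Call the CYP2C19 fraction fm. After the interaction, CL_new/CL_old = fm × 3.7 + (1 − fm).
Steady-state concentration ratio = 1 / (new CL fraction), so new CL fraction = 1 / 0.363 = 2.755.
fm × 3.7 + 1 − fm = 2.755  ⇒  fm × (3.7 − 1) = 1.755  ⇒  fm = 0.65.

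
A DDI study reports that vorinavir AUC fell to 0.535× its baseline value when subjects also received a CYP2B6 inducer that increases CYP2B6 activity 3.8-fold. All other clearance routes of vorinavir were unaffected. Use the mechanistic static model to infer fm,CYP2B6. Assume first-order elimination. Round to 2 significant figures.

Write x for the fraction cleared via CYP2B6. The observed AUC change means clearance rose to 1/0.535 = 1.869 of baseline.
Setting x·3.8 + (1 − x) = 1.869 and solving: x = (1.869 − 1)/(3.8 − 1) = 0.31.

0.31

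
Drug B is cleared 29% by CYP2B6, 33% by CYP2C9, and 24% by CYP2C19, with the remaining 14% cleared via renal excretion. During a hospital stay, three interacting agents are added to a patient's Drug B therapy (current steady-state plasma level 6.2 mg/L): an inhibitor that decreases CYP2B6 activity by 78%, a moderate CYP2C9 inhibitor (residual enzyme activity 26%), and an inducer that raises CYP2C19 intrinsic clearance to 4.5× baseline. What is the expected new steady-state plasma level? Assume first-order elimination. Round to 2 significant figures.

CYP2B6: 0.29 × 0.22 = 0.0638
CYP2C9: 0.33 × 0.26 = 0.0858
CYP2C19: 0.24 × 4.5 = 1.08
Other: 0.14 (unchanged)
CL_new/CL_old = 0.0638 + 0.0858 + 1.08 + 0.14 = 1.3696.
Steady-state plasma level ∝ 1/CL: new value = 6.2 / 1.3696 = 4.5 mg/L.

4.5 mg/L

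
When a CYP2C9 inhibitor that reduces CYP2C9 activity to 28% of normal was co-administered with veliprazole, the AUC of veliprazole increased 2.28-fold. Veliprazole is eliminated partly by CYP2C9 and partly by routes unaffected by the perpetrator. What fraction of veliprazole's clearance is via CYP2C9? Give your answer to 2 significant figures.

Let x = fm,CYP2C9. Because AUC ∝ 1/CL, relative clearance fell to 1/2.28 = 0.4386.
Only the CYP2C9 route changed, so 0.4386 = x·0.28 + (1 − x), giving x = 0.78.

0.78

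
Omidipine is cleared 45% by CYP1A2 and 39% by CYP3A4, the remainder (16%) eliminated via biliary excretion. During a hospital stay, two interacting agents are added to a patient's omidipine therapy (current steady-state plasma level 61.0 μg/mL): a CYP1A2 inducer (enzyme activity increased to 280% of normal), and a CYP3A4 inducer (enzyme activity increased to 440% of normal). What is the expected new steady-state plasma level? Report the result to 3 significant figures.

19.5 μg/mL

The CYP1A2 pathway (45% of clearance) is boosted to 2.8× activity: 0.45 × 2.8 = 1.26.
The CYP3A4 pathway (39% of clearance) is boosted to 4.4× activity: 0.39 × 4.4 = 1.716.
The remaining 16% of clearance is unaffected.
CL_new/CL_old = 1.26 + 1.716 + 0.16 = 3.136.
Steady-state plasma level ∝ 1/CL: new value = 61.0 / 3.136 = 19.5 μg/mL.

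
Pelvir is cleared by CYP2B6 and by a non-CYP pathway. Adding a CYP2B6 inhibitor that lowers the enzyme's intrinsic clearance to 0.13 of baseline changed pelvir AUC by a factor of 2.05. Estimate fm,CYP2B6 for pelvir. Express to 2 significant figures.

Let fm be the CYP2B6 fraction. New clearance relative to baseline = fm × 0.13 + (1 − fm).
AUC ratio = 1 / (new CL fraction), so new CL fraction = 1 / 2.05 = 0.4878.
fm × 0.13 + 1 − fm = 0.4878  ⇒  fm × (0.13 − 1) = −0.5122  ⇒  fm = 0.59.

0.59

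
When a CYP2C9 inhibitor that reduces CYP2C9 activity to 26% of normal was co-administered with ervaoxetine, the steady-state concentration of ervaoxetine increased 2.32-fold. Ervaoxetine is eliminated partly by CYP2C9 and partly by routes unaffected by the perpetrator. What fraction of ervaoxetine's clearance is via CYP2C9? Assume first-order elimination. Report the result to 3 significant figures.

0.769

CL'/CL = 1 / 2.32 = 0.431
0.26·fm + (1 − fm) = 0.431
fm = (0.431 − 1) / (0.26 − 1) = 0.769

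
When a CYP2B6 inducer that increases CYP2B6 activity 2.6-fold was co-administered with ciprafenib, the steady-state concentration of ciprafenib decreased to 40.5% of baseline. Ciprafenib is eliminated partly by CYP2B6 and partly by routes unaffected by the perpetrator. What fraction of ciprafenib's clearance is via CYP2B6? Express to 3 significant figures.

CL'/CL = 1 / 0.405 = 2.469
2.6·fm + (1 − fm) = 2.469
fm = (2.469 − 1) / (2.6 − 1) = 0.918

0.918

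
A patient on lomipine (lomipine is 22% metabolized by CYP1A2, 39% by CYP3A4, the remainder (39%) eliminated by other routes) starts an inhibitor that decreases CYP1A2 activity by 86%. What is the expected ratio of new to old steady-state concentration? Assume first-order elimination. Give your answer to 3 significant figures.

CYP1A2: 0.22 × 0.14 = 0.0308
CYP3A4: 0.39 (unchanged)
Other: 0.39 (unchanged)
Relative clearance = 0.0308 + 0.39 + 0.39 = 0.8108.
Since steady-state concentration ∝ 1/CL, the ratio is 1 / 0.8108 = 1.23.

1.23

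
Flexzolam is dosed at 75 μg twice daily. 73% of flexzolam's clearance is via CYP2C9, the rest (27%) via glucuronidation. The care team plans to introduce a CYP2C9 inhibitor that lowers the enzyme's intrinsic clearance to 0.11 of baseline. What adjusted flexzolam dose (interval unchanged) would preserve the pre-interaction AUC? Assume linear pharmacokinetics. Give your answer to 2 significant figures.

26 μg

CYP2C9: 0.73 × 0.11 = 0.0803
Other: 0.27 (unchanged)
Relative clearance = 0.0803 + 0.27 = 0.3503.
Css,avg = (dose rate)/CL, so holding Css fixed requires dose ∝ CL: 75 × 0.3503 = 26 μg.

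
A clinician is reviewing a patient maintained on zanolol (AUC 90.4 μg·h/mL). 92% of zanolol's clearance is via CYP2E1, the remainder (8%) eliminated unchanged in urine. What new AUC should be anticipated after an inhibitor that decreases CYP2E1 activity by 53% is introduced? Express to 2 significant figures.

1.8 × 10² μg·h/mL

CYP2E1: 0.92 × 0.47 = 0.4324
Other: 0.08 (unchanged)
CL_new/CL_old = 0.4324 + 0.08 = 0.5124.
AUC ∝ 1/CL, so new value = 90.4 / 0.5124 = 1.8 × 10² μg·h/mL.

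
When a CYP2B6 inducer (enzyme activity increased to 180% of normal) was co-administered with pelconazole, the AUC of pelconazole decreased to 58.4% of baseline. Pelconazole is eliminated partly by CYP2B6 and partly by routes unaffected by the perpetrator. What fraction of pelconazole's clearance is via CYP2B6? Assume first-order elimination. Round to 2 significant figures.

0.89

CL'/CL = 1 / 0.584 = 1.712
1.8·fm + (1 − fm) = 1.712
fm = (1.712 − 1) / (1.8 − 1) = 0.89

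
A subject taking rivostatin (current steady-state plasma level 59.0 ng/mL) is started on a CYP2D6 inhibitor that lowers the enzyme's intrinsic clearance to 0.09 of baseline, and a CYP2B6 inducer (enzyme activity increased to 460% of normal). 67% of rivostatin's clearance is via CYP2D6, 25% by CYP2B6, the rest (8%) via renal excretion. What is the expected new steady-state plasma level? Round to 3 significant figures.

45.7 ng/mL

The CYP2D6 pathway (67% of clearance) falls to 0.09× activity: 0.67 × 0.09 = 0.0603.
The CYP2B6 pathway (25% of clearance) is boosted to 4.6× activity: 0.25 × 4.6 = 1.15.
The remaining 8% of clearance is unaffected.
CL_new/CL_old = 0.0603 + 1.15 + 0.08 = 1.2903.
Steady-state plasma level ∝ 1/CL: new value = 59.0 / 1.2903 = 45.7 ng/mL.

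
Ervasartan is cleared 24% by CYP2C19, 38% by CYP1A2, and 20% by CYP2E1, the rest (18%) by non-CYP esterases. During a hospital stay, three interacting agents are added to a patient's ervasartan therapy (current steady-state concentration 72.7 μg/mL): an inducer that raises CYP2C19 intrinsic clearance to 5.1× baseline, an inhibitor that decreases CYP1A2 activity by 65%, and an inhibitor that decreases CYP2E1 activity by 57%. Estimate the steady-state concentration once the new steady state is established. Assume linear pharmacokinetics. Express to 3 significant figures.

CYP2C19: 0.24 × 5.1 = 1.224
CYP1A2: 0.38 × 0.35 = 0.133
CYP2E1: 0.2 × 0.43 = 0.086
Other: 0.18 (unchanged)
Relative clearance = 1.224 + 0.133 + 0.086 + 0.18 = 1.623.
Steady-state concentration ∝ 1/CL: new value = 72.7 / 1.623 = 44.8 μg/mL.

44.8 μg/mL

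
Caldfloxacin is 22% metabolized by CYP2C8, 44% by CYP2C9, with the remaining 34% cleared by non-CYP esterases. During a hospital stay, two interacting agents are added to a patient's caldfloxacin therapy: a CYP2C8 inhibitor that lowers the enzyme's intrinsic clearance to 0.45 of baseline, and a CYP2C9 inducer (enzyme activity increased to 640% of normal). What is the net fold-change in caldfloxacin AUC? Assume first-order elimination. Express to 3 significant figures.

0.307

CYP2C8: 0.22 × 0.45 = 0.099
CYP2C9: 0.44 × 6.4 = 2.816
Other: 0.34 (unchanged)
CL_new/CL_old = 0.099 + 2.816 + 0.34 = 3.255.
AUC ∝ 1/CL: fold-change = 1 / 3.255 = 0.307.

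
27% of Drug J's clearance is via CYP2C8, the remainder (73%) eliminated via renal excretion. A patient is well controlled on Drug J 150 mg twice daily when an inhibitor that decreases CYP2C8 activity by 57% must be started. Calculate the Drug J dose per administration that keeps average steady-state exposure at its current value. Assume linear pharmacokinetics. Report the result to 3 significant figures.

CYP2C8: 0.27 × 0.43 = 0.1161
Other: 0.73 (unchanged)
Relative clearance = 0.1161 + 0.73 = 0.8461.
To maintain the same steady-state level, dose must scale with clearance: new dose = 150 × 0.8461 = 127 mg.

127 mg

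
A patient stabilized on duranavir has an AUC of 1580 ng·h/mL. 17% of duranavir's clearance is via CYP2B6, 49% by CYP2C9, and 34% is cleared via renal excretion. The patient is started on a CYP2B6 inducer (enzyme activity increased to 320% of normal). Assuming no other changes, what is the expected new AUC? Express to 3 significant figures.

1.15 × 10³ ng·h/mL

CYP2B6: 0.17 × 3.2 = 0.544
CYP2C9: 0.49 (unchanged)
Other: 0.34 (unchanged)
New clearance relative to baseline: 0.544 + 0.49 + 0.34 = 1.374.
New AUC = baseline ÷ relative clearance = 1580 / 1.374 = 1.15 × 10³ ng·h/mL.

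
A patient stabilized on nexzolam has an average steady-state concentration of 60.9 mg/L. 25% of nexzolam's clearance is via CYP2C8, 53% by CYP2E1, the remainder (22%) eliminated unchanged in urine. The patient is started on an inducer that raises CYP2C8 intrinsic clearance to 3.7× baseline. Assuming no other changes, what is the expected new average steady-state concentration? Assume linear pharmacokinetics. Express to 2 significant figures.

36 mg/L

The CYP2C8 pathway (25% of clearance) increases to 3.7× activity: 0.25 × 3.7 = 0.925.
CYP2E1 (53%) and the residual 22% are unaffected.
New clearance relative to baseline: 0.925 + 0.53 + 0.22 = 1.675.
New average steady-state concentration = baseline ÷ relative clearance = 60.9 / 1.675 = 36 mg/L.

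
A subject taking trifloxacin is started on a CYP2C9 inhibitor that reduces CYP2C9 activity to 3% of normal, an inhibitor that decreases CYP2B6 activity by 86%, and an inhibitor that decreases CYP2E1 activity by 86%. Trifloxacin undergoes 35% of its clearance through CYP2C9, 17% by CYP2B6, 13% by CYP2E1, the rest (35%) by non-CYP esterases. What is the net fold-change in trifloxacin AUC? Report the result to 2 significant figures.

The CYP2C9 pathway (35% of clearance) is reduced to 0.03× activity: 0.35 × 0.03 = 0.0105.
The CYP2B6 pathway (17% of clearance) drops to 0.14× activity: 0.17 × 0.14 = 0.0238.
The CYP2E1 pathway (13% of clearance) drops to 0.14× activity: 0.13 × 0.14 = 0.0182.
Non-CYP routes (35%) are unchanged.
CL_new/CL_old = 0.0105 + 0.0238 + 0.0182 + 0.35 = 0.4025.
Net AUC ratio = 1 / 0.4025 = 2.5.

2.5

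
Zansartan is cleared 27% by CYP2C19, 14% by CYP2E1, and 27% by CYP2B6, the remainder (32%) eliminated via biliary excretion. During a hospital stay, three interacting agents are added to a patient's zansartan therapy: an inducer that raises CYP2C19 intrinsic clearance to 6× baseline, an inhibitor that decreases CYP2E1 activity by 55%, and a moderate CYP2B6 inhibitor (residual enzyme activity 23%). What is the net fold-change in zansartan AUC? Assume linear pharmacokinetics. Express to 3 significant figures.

0.484

The CYP2C19 pathway (27% of clearance) rises to 6× activity: 0.27 × 6 = 1.62.
The CYP2E1 pathway (14% of clearance) falls to 0.45× activity: 0.14 × 0.45 = 0.063.
The CYP2B6 pathway (27% of clearance) drops to 0.23× activity: 0.27 × 0.23 = 0.0621.
The remaining 32% of clearance is unaffected.
New clearance relative to baseline: 1.62 + 0.063 + 0.0621 + 0.32 = 2.0651.
AUC ∝ 1/CL: fold-change = 1 / 2.0651 = 0.484.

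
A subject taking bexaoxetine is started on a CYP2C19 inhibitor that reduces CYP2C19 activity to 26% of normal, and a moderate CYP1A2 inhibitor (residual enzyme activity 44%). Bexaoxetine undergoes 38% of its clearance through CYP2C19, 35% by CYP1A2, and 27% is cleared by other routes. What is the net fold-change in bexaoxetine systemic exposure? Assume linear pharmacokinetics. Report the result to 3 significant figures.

1.91

The CYP2C19 pathway (38% of clearance) is reduced to 0.26× activity: 0.38 × 0.26 = 0.0988.
The CYP1A2 pathway (35% of clearance) is reduced to 0.44× activity: 0.35 × 0.44 = 0.154.
Non-CYP routes (27%) are unchanged.
CL_new/CL_old = 0.0988 + 0.154 + 0.27 = 0.5228.
Net systemic exposure ratio = 1 / 0.5228 = 1.91.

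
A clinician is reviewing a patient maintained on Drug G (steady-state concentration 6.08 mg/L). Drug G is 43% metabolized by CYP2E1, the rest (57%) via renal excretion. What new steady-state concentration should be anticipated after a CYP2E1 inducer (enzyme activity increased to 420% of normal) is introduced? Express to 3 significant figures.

CYP2E1: 0.43 × 4.2 = 1.806
Other: 0.57 (unchanged)
Relative clearance = 1.806 + 0.57 = 2.376.
New steady-state concentration = baseline ÷ relative clearance = 6.08 / 2.376 = 2.56 mg/L.

2.56 mg/L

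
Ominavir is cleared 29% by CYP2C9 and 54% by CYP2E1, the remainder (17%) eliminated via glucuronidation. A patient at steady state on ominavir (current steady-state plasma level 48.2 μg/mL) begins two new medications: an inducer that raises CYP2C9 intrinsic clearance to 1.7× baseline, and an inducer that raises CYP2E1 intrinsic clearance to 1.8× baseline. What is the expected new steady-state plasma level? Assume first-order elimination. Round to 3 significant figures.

29.5 μg/mL

The CYP2C9 pathway (29% of clearance) rises to 1.7× activity: 0.29 × 1.7 = 0.493.
The CYP2E1 pathway (54% of clearance) is boosted to 1.8× activity: 0.54 × 1.8 = 0.972.
Non-CYP routes (17%) are unchanged.
New clearance relative to baseline: 0.493 + 0.972 + 0.17 = 1.635.
Steady-state plasma level ∝ 1/CL: new value = 48.2 / 1.635 = 29.5 μg/mL.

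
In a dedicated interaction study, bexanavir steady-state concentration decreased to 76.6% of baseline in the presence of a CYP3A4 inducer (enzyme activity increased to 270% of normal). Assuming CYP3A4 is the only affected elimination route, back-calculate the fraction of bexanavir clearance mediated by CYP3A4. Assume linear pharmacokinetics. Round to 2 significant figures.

CL'/CL = 1 / 0.766 = 1.305
2.7·fm + (1 − fm) = 1.305
fm = (1.305 − 1) / (2.7 − 1) = 0.18

0.18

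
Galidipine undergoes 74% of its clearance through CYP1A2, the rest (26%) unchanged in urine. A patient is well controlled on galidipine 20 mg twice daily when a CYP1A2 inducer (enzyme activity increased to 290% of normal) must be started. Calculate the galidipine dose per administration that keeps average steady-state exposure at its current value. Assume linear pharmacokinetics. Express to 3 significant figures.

The CYP1A2 pathway (74% of clearance) increases to 2.9× activity: 0.74 × 2.9 = 2.146.
Non-CYP routes (26%) are unchanged.
New clearance relative to baseline: 2.146 + 0.26 = 2.406.
Exposure is unchanged when dose changes in proportion to clearance. New dose = 20 mg × 2.406 = 48.1 mg.

48.1 mg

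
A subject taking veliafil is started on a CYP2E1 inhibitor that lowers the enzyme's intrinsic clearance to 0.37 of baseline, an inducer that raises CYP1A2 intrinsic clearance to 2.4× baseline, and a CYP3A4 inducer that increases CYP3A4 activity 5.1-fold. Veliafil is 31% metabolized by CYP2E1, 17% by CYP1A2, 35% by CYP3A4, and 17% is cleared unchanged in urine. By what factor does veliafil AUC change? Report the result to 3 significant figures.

The CYP2E1 pathway (31% of clearance) falls to 0.37× activity: 0.31 × 0.37 = 0.1147.
The CYP1A2 pathway (17% of clearance) is boosted to 2.4× activity: 0.17 × 2.4 = 0.408.
The CYP3A4 pathway (35% of clearance) is boosted to 5.1× activity: 0.35 × 5.1 = 1.785.
Non-CYP routes (17%) are unchanged.
New clearance relative to baseline: 0.1147 + 0.408 + 1.785 + 0.17 = 2.4777.
Because AUC varies inversely with clearance, the combined effect is 1 / 2.4777 = 0.404.

0.404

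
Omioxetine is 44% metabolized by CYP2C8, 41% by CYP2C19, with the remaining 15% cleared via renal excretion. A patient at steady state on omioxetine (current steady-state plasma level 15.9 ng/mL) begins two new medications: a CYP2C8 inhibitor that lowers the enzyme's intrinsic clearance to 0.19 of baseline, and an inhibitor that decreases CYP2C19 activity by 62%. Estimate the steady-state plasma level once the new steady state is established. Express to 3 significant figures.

40.8 ng/mL

CYP2C8: 0.44 × 0.19 = 0.0836
CYP2C19: 0.41 × 0.38 = 0.1558
Other: 0.15 (unchanged)
Relative clearance = 0.0836 + 0.1558 + 0.15 = 0.3894.
Steady-state plasma level ∝ 1/CL: new value = 15.9 / 0.3894 = 40.8 ng/mL.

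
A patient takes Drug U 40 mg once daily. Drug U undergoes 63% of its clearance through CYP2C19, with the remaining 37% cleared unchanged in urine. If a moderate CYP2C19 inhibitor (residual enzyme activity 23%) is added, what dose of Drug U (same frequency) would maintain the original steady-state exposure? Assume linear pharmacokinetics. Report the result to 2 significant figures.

CYP2C19: 0.63 × 0.23 = 0.1449
Other: 0.37 (unchanged)
CL_new/CL_old = 0.1449 + 0.37 = 0.5149.
Css,avg = (dose rate)/CL, so holding Css fixed requires dose ∝ CL: 40 × 0.5149 = 21 mg.

21 mg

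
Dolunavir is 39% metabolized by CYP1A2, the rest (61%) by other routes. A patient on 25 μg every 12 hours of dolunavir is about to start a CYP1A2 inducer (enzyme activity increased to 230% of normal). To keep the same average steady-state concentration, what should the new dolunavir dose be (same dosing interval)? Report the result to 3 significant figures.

37.7 μg

CYP1A2: 0.39 × 2.3 = 0.897
Other: 0.61 (unchanged)
New clearance relative to baseline: 0.897 + 0.61 = 1.507.
Exposure is unchanged when dose changes in proportion to clearance. New dose = 25 μg × 1.507 = 37.7 μg.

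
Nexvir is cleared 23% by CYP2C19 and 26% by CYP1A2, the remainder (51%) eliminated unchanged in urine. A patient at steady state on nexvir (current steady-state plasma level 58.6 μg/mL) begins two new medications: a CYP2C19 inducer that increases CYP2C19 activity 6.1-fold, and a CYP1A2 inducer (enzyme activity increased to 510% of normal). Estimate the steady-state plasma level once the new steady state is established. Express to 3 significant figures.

18.1 μg/mL

CYP2C19: 0.23 × 6.1 = 1.403
CYP1A2: 0.26 × 5.1 = 1.326
Other: 0.51 (unchanged)
CL_new/CL_old = 1.403 + 1.326 + 0.51 = 3.239.
New steady-state plasma level = 58.6 / 3.239 = 18.1 μg/mL (concentration scales inversely with clearance).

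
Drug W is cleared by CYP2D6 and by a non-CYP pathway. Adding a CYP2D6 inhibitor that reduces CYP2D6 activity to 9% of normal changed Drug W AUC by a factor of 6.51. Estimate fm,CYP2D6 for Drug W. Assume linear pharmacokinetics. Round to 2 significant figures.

Let fm be the CYP2D6 fraction. New clearance relative to baseline = fm × 0.09 + (1 − fm).
AUC ratio = 1 / (new CL fraction), so new CL fraction = 1 / 6.51 = 0.1536.
fm × 0.09 + 1 − fm = 0.1536  ⇒  fm × (0.09 − 1) = −0.8464  ⇒  fm = 0.93.

0.93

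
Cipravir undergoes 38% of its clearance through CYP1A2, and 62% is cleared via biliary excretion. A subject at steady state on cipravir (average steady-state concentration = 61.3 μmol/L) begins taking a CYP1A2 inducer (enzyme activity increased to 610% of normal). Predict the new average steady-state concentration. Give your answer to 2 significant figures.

21 μmol/L

CYP1A2: 0.38 × 6.1 = 2.318
Other: 0.62 (unchanged)
CL_new/CL_old = 2.318 + 0.62 = 2.938.
With dosing unchanged, average steady-state concentration scales as 1/CL: 61.3 / 2.938 = 21 μmol/L.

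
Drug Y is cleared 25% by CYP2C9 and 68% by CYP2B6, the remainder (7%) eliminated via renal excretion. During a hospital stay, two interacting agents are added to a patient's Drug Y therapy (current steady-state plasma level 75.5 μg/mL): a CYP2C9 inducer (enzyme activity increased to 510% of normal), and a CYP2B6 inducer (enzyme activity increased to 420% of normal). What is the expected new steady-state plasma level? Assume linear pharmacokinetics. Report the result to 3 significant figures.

18.0 μg/mL

The CYP2C9 pathway (25% of clearance) rises to 5.1× activity: 0.25 × 5.1 = 1.275.
The CYP2B6 pathway (68% of clearance) increases to 4.2× activity: 0.68 × 4.2 = 2.856.
The remaining 7% of clearance is unaffected.
New clearance relative to baseline: 1.275 + 2.856 + 0.07 = 4.201.
New steady-state plasma level = 75.5 / 4.201 = 18.0 μg/mL (concentration scales inversely with clearance).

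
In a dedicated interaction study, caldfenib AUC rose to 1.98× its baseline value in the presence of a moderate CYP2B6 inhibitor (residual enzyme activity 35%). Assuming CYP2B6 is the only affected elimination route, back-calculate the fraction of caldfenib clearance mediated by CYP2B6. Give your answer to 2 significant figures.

0.76

Let x = fm,CYP2B6. Because AUC ∝ 1/CL, relative clearance fell to 1/1.98 = 0.5051.
Setting x·0.35 + (1 − x) = 0.5051 and solving: x = (0.5051 − 1)/(0.35 − 1) = 0.76.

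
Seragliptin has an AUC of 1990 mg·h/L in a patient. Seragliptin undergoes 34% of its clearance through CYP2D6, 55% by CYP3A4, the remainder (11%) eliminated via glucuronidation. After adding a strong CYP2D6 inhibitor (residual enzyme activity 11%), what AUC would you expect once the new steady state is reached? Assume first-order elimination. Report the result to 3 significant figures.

CYP2D6: 0.34 × 0.11 = 0.0374
CYP3A4: 0.55 (unchanged)
Other: 0.11 (unchanged)
Relative clearance = 0.0374 + 0.55 + 0.11 = 0.6974.
AUC ∝ 1/CL, so new value = 1990 / 0.6974 = 2.85 × 10³ mg·h/L.

2.85 × 10³ mg·h/L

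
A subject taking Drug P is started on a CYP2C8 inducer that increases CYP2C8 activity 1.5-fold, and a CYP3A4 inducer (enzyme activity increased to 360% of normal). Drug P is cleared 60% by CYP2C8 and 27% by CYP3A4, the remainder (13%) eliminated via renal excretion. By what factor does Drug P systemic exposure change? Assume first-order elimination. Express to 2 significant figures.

CYP2C8: 0.6 × 1.5 = 0.9
CYP3A4: 0.27 × 3.6 = 0.972
Other: 0.13 (unchanged)
CL_new/CL_old = 0.9 + 0.972 + 0.13 = 2.002.
Net systemic exposure ratio = 1 / 2.002 = 0.50.

0.50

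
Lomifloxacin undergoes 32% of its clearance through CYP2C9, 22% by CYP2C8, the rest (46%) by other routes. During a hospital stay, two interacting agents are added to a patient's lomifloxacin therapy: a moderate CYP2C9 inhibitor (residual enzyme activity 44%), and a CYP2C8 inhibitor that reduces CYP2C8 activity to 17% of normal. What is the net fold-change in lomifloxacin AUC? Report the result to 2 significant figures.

1.6

The CYP2C9 pathway (32% of clearance) drops to 0.44× activity: 0.32 × 0.44 = 0.1408.
The CYP2C8 pathway (22% of clearance) falls to 0.17× activity: 0.22 × 0.17 = 0.0374.
The remaining 46% of clearance is unaffected.
Relative clearance = 0.1408 + 0.0374 + 0.46 = 0.6382.
Because AUC varies inversely with clearance, the combined effect is 1 / 0.6382 = 1.6.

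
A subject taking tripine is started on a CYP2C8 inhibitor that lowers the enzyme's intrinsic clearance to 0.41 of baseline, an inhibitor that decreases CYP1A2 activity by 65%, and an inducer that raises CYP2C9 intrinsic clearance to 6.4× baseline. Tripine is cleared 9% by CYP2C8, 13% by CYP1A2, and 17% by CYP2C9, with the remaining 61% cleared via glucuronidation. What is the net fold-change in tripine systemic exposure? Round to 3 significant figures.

0.562

The CYP2C8 pathway (9% of clearance) drops to 0.41× activity: 0.09 × 0.41 = 0.0369.
The CYP1A2 pathway (13% of clearance) is reduced to 0.35× activity: 0.13 × 0.35 = 0.0455.
The CYP2C9 pathway (17% of clearance) increases to 6.4× activity: 0.17 × 6.4 = 1.088.
Non-CYP routes (61%) are unchanged.
CL_new/CL_old = 0.0369 + 0.0455 + 1.088 + 0.61 = 1.7804.
Because systemic exposure varies inversely with clearance, the combined effect is 1 / 1.7804 = 0.562.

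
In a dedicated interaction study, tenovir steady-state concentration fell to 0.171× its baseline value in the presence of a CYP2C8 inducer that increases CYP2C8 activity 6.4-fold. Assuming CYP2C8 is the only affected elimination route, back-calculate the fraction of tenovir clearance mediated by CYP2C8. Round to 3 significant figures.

Let x = fm,CYP2C8. Because steady-state concentration ∝ 1/CL, relative clearance rose to 1/0.171 = 5.848.
Setting x·6.4 + (1 − x) = 5.848 and solving: x = (5.848 − 1)/(6.4 − 1) = 0.898.

0.898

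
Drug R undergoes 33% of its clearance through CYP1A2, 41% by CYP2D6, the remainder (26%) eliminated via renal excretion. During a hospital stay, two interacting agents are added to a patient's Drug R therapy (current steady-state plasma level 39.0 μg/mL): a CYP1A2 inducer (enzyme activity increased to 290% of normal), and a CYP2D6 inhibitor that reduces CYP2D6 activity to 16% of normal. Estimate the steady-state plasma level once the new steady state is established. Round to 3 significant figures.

CYP1A2: 0.33 × 2.9 = 0.957
CYP2D6: 0.41 × 0.16 = 0.0656
Other: 0.26 (unchanged)
Relative clearance = 0.957 + 0.0656 + 0.26 = 1.2826.
New steady-state plasma level = 39.0 / 1.2826 = 30.4 μg/mL (concentration scales inversely with clearance).

30.4 μg/mL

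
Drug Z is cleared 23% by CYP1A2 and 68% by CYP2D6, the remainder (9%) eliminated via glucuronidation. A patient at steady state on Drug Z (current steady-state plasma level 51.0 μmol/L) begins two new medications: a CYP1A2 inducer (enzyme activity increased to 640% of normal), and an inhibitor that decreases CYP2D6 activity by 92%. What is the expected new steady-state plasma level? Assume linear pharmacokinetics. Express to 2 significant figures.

32 μmol/L

The CYP1A2 pathway (23% of clearance) increases to 6.4× activity: 0.23 × 6.4 = 1.472.
The CYP2D6 pathway (68% of clearance) drops to 0.08× activity: 0.68 × 0.08 = 0.0544.
The remaining 9% of clearance is unaffected.
Relative clearance = 1.472 + 0.0544 + 0.09 = 1.6164.
Steady-state plasma level ∝ 1/CL: new value = 51.0 / 1.6164 = 32 μmol/L.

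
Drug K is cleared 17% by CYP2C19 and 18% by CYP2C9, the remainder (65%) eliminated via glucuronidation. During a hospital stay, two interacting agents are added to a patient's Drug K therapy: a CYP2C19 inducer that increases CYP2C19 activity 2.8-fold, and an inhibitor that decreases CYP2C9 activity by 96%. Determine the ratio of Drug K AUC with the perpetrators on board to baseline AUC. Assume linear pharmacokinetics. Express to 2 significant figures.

CYP2C19: 0.17 × 2.8 = 0.476
CYP2C9: 0.18 × 0.04 = 0.0072
Other: 0.65 (unchanged)
CL_new/CL_old = 0.476 + 0.0072 + 0.65 = 1.1332.
Because AUC varies inversely with clearance, the combined effect is 1 / 1.1332 = 0.88.

0.88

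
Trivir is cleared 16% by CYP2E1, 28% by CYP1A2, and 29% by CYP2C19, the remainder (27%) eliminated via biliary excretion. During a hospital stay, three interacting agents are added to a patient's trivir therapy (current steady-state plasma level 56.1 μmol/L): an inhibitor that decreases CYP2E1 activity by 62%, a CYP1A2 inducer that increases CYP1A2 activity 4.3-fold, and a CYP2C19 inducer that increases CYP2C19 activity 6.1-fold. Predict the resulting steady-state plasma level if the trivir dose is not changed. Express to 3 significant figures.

The CYP2E1 pathway (16% of clearance) is reduced to 0.38× activity: 0.16 × 0.38 = 0.0608.
The CYP1A2 pathway (28% of clearance) is boosted to 4.3× activity: 0.28 × 4.3 = 1.204.
The CYP2C19 pathway (29% of clearance) rises to 6.1× activity: 0.29 × 6.1 = 1.769.
The remaining 27% of clearance is unaffected.
New clearance relative to baseline: 0.0608 + 1.204 + 1.769 + 0.27 = 3.3038.
New steady-state plasma level = 56.1 / 3.3038 = 17.0 μmol/L (concentration scales inversely with clearance).

17.0 μmol/L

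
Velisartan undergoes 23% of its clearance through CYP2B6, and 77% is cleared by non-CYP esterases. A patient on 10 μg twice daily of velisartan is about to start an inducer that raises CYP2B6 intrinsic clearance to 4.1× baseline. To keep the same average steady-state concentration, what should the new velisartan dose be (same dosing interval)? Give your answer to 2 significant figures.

The CYP2B6 pathway (23% of clearance) rises to 4.1× activity: 0.23 × 4.1 = 0.943.
The remaining 77% of clearance is unaffected.
New clearance relative to baseline: 0.943 + 0.77 = 1.713.
To maintain the same steady-state level, dose must scale with clearance: new dose = 10 × 1.713 = 17 μg.

17 μg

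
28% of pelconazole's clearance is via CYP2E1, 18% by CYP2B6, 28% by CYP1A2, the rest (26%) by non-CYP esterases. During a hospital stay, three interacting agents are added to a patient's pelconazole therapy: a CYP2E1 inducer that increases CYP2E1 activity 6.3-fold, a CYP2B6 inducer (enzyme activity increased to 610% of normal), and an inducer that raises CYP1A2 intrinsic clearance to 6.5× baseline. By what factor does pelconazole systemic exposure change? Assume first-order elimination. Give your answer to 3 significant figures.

0.202

The CYP2E1 pathway (28% of clearance) increases to 6.3× activity: 0.28 × 6.3 = 1.764.
The CYP2B6 pathway (18% of clearance) increases to 6.1× activity: 0.18 × 6.1 = 1.098.
The CYP1A2 pathway (28% of clearance) rises to 6.5× activity: 0.28 × 6.5 = 1.82.
The remaining 26% of clearance is unaffected.
CL_new/CL_old = 1.764 + 1.098 + 1.82 + 0.26 = 4.942.
Because systemic exposure varies inversely with clearance, the combined effect is 1 / 4.942 = 0.202.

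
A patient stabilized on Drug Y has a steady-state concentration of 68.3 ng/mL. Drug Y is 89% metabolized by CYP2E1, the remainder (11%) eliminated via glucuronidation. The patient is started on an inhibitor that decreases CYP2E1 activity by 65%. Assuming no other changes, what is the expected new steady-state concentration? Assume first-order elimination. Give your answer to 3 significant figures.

162 ng/mL

The CYP2E1 pathway (89% of clearance) is reduced to 0.35× activity: 0.89 × 0.35 = 0.3115.
The remaining 11% of clearance is unaffected.
Relative clearance = 0.3115 + 0.11 = 0.4215.
With dosing unchanged, steady-state concentration scales as 1/CL: 68.3 / 0.4215 = 162 ng/mL.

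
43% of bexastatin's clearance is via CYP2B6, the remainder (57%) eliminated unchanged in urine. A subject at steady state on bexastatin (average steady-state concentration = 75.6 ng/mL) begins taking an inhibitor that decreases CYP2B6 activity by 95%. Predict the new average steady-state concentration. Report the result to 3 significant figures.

128 ng/mL

The CYP2B6 pathway (43% of clearance) drops to 0.05× activity: 0.43 × 0.05 = 0.0215.
Non-CYP routes (57%) are unchanged.
CL_new/CL_old = 0.0215 + 0.57 = 0.5915.
Average steady-state concentration ∝ 1/CL, so new value = 75.6 / 0.5915 = 128 ng/mL.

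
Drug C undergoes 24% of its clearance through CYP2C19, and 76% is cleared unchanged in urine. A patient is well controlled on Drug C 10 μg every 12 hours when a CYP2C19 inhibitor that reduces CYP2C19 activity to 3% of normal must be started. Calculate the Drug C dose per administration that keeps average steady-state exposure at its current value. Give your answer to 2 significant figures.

7.7 μg

The CYP2C19 pathway (24% of clearance) drops to 0.03× activity: 0.24 × 0.03 = 0.0072.
The remaining 76% of clearance is unaffected.
New clearance relative to baseline: 0.0072 + 0.76 = 0.7672.
Css,avg = (dose rate)/CL, so holding Css fixed requires dose ∝ CL: 10 × 0.7672 = 7.7 μg.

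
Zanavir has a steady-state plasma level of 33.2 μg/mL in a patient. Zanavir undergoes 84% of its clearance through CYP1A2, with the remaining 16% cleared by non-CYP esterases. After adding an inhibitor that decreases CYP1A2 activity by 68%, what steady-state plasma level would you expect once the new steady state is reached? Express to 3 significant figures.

The CYP1A2 pathway (84% of clearance) is reduced to 0.32× activity: 0.84 × 0.32 = 0.2688.
The remaining 16% of clearance is unaffected.
New clearance relative to baseline: 0.2688 + 0.16 = 0.4288.
New steady-state plasma level = baseline ÷ relative clearance = 33.2 / 0.4288 = 77.4 μg/mL.

77.4 μg/mL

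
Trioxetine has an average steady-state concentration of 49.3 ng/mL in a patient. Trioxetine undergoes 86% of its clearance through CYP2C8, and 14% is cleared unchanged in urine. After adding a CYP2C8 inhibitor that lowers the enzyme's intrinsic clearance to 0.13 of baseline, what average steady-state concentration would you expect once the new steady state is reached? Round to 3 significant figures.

The CYP2C8 pathway (86% of clearance) is reduced to 0.13× activity: 0.86 × 0.13 = 0.1118.
Non-CYP routes (14%) are unchanged.
New clearance relative to baseline: 0.1118 + 0.14 = 0.2518.
With dosing unchanged, average steady-state concentration scales as 1/CL: 49.3 / 0.2518 = 196 ng/mL.

196 ng/mL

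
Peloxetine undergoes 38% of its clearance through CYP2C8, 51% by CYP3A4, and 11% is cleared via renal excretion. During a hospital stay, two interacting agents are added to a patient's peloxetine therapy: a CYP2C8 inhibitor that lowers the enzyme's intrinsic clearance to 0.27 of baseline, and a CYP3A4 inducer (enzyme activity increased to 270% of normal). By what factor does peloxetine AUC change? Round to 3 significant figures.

0.629

The CYP2C8 pathway (38% of clearance) drops to 0.27× activity: 0.38 × 0.27 = 0.1026.
The CYP3A4 pathway (51% of clearance) rises to 2.7× activity: 0.51 × 2.7 = 1.377.
Non-CYP routes (11%) are unchanged.
New clearance relative to baseline: 0.1026 + 1.377 + 0.11 = 1.5896.
Because AUC varies inversely with clearance, the combined effect is 1 / 1.5896 = 0.629.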